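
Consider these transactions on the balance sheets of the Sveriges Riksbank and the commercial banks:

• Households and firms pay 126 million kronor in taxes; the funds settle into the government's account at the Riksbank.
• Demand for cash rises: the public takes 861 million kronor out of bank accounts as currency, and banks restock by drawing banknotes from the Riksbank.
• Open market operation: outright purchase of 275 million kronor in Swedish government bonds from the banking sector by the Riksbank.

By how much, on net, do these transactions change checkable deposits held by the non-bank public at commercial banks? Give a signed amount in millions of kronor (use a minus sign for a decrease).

Riksbank balance sheet:
  Assets:      Securities +275M
  Liabilities: Bank reserves −712M, Currency in circulation +861M, Government deposits +126M
Commercial banking system:
  Assets:      Reserves at CB −712M, Securities −275M
  Liabilities: Checkable deposits −987M
So the change in checkable deposits held by the non-bank public at commercial banks is -987 million.

-987 million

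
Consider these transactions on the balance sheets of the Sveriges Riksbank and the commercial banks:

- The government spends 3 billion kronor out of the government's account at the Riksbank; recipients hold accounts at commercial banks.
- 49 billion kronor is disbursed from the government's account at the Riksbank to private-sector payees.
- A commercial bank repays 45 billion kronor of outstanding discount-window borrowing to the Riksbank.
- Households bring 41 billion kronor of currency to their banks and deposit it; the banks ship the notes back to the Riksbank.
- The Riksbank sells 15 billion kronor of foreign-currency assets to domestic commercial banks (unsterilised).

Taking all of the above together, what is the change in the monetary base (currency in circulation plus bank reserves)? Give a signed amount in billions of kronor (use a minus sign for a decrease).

-8 billion

Government spending 3 billion kronor: a non-base liability converts back to reserves → +3B.
Government spending 49 billion kronor: a non-base liability converts back to reserves → +49B.
Discount-window repayment 45 billion kronor: Riksbank balance sheet contracts → −45B.
Currency deposit 41 billion kronor: just a shift between currency and reserves — both are base money → 0.
FX sale 15 billion kronor: Riksbank balance sheet contracts → −15B.
Net: 3 + 49 − 45 + 0 − 15 = -8 billion.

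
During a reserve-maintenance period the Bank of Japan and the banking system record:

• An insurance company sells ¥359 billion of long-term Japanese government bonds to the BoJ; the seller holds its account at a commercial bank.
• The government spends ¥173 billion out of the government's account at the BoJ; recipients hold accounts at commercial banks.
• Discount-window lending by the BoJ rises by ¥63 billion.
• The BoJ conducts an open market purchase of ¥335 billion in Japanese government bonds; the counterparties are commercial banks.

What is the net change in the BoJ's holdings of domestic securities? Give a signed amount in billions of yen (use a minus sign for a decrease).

+¥694 billion

Asset purchase (from non-banks) ¥359 billion: securities added to the BoJ's portfolio → +¥359B.
Government spending ¥173 billion: the BoJ's securities portfolio is untouched → 0.
Discount-window loan ¥63 billion: the BoJ's securities portfolio is untouched → 0.
OMO purchase (from banks) ¥335 billion: securities added to the BoJ's portfolio → +¥335B.
Net: 359 + 0 + 0 + 335 = +¥694 billion.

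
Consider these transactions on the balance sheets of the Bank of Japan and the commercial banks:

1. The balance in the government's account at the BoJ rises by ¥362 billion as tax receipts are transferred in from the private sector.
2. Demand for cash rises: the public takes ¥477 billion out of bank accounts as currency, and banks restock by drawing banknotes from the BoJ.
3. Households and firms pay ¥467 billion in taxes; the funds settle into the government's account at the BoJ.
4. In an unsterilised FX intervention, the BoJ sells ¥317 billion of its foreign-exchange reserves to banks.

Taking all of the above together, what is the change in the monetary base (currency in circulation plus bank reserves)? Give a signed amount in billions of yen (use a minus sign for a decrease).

BoJ balance sheet:
  Assets:      Foreign assets −¥317B
  Liabilities: Bank reserves −¥1623B, Currency in circulation +¥477B, Government deposits +¥829B
Monetary base = currency + reserves: +¥477B + (−¥1623B) = -¥1146 billion.

-¥1146 billion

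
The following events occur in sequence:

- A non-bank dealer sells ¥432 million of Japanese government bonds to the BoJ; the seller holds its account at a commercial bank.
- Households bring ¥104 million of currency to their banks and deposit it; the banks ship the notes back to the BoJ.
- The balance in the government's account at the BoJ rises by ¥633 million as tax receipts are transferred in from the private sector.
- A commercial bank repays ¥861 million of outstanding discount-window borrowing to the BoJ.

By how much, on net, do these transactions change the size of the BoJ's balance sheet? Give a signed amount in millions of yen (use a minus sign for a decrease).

-¥429 million

Asset purchase (from non-banks) ¥432 million: a BoJ asset is acquired → +¥432M.
Currency deposit ¥104 million: only the composition of liabilities changes → 0.
Government account inflow ¥633 million: only the composition of liabilities changes → 0.
Discount-window repayment ¥861 million: a BoJ asset is shed → −¥861M.
Net: 432 + 0 + 0 − 861 = -¥429 million.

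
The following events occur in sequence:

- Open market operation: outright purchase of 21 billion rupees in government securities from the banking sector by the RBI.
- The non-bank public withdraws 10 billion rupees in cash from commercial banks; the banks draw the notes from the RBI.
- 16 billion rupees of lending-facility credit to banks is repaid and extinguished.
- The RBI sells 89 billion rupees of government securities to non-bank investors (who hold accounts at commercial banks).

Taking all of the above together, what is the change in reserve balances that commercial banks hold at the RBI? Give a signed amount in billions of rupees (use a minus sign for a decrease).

OMO purchase (from banks) 21 billion rupees: the RBI pays by crediting reserve accounts → +21B.
Currency withdrawal 10 billion rupees: banks swap reserves for currency → −10B.
Discount-window repayment 16 billion rupees: repayment is debited from reserves → −16B.
Asset sale (to non-banks) 89 billion rupees: the non-bank buyers' banks settle from reserves → −89B.
Net: 21 − 10 − 16 − 89 = -94 billion.

-94 billion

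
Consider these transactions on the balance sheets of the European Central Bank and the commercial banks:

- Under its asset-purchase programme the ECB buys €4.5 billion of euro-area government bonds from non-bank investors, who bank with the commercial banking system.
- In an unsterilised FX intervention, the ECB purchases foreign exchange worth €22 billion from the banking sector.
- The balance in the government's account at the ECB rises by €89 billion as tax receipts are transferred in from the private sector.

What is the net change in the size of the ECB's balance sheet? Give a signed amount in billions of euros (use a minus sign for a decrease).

Asset purchase (from non-banks) €4.5 billion: an ECB asset is acquired → +€4.5B.
FX purchase €22 billion: an ECB asset is acquired → +€22B.
Government account inflow €89 billion: only the composition of liabilities changes → 0.
Net: 4.5 + 22 + 0 = +€26.5 billion.

+€26.5 billion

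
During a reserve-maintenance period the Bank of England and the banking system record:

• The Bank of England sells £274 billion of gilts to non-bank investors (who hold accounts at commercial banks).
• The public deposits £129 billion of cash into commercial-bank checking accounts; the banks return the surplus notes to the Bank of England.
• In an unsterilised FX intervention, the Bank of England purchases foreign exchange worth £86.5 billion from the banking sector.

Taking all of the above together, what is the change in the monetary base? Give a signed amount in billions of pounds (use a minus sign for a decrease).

Asset sale (to non-banks) £274 billion: Bank of England balance sheet contracts → −£274B.
Currency deposit £129 billion: just a shift between currency and reserves — both are base money → 0.
FX purchase £86.5 billion: Bank of England balance sheet expands → +£86.5B.
Net: −274 + 0 + 86.5 = -£187.5 billion.

-£187.5 billion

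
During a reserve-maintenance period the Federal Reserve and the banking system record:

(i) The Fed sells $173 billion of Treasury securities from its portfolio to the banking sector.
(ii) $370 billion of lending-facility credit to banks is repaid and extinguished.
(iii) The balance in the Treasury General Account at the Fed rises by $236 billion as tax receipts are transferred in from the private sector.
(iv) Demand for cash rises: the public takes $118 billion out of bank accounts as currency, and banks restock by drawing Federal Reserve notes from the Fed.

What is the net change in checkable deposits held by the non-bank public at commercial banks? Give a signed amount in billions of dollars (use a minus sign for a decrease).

-$354 billion

OMO sale (to banks) $173 billion: the counterparty is a bank, so public deposits are unchanged → 0.
Discount-window repayment $370 billion: the counterparty is a bank, so public deposits are unchanged → 0.
Government account inflow $236 billion: non-bank counterparties' bank balances fall → −$236B.
Currency withdrawal $118 billion: non-bank counterparties' bank balances fall → −$118B.
Net: 0 + 0 − 236 − 118 = -$354 billion.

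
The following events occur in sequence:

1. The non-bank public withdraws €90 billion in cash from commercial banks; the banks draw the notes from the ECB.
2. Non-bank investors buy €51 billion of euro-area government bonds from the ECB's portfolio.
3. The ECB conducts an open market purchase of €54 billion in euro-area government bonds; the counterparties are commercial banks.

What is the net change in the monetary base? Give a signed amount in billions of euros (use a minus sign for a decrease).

ECB balance sheet:
  Assets:      Securities +€3B
  Liabilities: Bank reserves −€87B, Currency in circulation +€90B
Monetary base = currency + reserves: +€90B + (−€87B) = +€3 billion.

+€3 billion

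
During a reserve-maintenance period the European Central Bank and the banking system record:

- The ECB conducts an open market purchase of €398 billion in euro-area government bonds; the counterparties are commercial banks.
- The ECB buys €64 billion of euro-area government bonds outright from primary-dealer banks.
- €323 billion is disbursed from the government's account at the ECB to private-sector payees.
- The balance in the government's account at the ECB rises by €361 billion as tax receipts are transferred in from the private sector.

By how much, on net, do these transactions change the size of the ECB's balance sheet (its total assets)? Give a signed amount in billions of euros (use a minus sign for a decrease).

ECB balance sheet:
  Assets:      Securities +€462B
  Liabilities: Bank reserves +€424B, Government deposits +€38B
Change in total ECB assets = +€462 billion.

+€462 billion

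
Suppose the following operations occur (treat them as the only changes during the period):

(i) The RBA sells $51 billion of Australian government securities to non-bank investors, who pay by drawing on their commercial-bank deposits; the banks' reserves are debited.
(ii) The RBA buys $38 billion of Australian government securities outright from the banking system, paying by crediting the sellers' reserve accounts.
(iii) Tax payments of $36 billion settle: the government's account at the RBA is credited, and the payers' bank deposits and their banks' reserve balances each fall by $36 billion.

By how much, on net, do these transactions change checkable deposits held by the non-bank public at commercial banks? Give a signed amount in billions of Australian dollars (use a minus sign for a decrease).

Asset sale (to non-banks) $51 billion: non-bank counterparties' bank balances fall → −$51B.
OMO purchase (from banks) $38 billion: the counterparty is a bank, so public deposits are unchanged → 0.
Government account inflow $36 billion: non-bank counterparties' bank balances fall → −$36B.
Net: −51 + 0 − 36 = -$87 billion.

-$87 billion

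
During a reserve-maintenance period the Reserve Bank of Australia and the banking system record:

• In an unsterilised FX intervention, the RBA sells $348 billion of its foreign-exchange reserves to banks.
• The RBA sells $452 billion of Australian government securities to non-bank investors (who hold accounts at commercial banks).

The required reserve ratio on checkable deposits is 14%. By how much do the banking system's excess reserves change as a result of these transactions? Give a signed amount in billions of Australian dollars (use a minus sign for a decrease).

FX sale $348 billion: reserves −$348B, deposits 0.
Asset sale (to non-banks) $452 billion: reserves −$452B, deposits −$452B.
Totals: Δreserves = −$800B, Δdeposits = −$452B.
Δrequired reserves = 14% × −$452B = −$63.28B.
Δexcess reserves = Δreserves − Δrequired = −$800B − (−$63.28B) = -$736.72 billion.

-$736.72 billion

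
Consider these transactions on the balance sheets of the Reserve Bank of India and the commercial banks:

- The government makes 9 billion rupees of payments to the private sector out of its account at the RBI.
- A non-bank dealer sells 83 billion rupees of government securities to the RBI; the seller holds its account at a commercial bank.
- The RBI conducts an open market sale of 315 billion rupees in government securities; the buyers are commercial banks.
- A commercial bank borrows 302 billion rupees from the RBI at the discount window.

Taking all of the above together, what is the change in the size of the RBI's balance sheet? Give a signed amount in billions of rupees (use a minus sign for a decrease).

+70 billion

Government spending 9 billion rupees: only the composition of liabilities changes → 0.
Asset purchase (from non-banks) 83 billion rupees: an RBI asset is acquired → +83B.
OMO sale (to banks) 315 billion rupees: an RBI asset is shed → −315B.
Discount-window loan 302 billion rupees: an RBI asset is acquired → +302B.
Net: 0 + 83 − 315 + 302 = +70 billion.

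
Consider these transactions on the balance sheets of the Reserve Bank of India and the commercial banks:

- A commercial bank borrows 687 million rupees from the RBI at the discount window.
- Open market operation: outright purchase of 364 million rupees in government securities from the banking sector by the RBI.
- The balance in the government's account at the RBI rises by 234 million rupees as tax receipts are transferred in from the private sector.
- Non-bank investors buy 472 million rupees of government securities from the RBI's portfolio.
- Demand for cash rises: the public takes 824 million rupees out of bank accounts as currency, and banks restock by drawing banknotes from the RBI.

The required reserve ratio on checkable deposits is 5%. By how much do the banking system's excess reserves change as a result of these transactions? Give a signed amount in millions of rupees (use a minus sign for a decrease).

Discount-window loan 687 million rupees: reserves +687M, deposits 0.
OMO purchase (from banks) 364 million rupees: reserves +364M, deposits 0.
Government account inflow 234 million rupees: reserves −234M, deposits −234M.
Asset sale (to non-banks) 472 million rupees: reserves −472M, deposits −472M.
Currency withdrawal 824 million rupees: reserves −824M, deposits −824M.
Totals: Δreserves = −479M, Δdeposits = −1530M.
Δrequired reserves = 5% × −1530M = −76.5M.
Δexcess reserves = Δreserves − Δrequired = −479M − (−76.5M) = -402.5 million.

-402.5 million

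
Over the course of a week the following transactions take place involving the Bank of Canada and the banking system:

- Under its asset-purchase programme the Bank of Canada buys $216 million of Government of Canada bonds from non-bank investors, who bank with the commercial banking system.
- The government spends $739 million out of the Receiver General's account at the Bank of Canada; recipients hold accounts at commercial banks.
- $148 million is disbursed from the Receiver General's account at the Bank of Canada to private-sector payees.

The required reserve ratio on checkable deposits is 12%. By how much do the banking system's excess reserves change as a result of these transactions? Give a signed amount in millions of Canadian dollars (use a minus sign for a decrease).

+$970.64 million

Asset purchase (from non-banks) $216 million: reserves +$216M, deposits +$216M.
Government spending $739 million: reserves +$739M, deposits +$739M.
Government spending $148 million: reserves +$148M, deposits +$148M.
Totals: Δreserves = +$1103M, Δdeposits = +$1103M.
Δrequired reserves = 12% × +$1103M = +$132.36M.
Δexcess reserves = Δreserves − Δrequired = +$1103M − (+$132.36M) = +$970.64 million.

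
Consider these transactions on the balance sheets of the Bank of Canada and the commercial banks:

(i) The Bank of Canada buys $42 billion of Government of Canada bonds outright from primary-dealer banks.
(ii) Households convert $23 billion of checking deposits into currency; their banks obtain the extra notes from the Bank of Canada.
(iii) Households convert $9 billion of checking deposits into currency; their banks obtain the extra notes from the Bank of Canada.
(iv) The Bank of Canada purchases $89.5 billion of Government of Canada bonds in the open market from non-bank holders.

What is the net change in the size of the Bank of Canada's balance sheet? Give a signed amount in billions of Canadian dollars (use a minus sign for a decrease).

Bank of Canada balance sheet:
  Assets:      Securities +$131.5B
  Liabilities: Bank reserves +$99.5B, Currency in circulation +$32B
Commercial banking system:
  Assets:      Reserves at CB +$99.5B, Securities −$42B
  Liabilities: Checkable deposits +$57.5B
Change in total Bank of Canada assets = +$131.5 billion.

+$131.5 billion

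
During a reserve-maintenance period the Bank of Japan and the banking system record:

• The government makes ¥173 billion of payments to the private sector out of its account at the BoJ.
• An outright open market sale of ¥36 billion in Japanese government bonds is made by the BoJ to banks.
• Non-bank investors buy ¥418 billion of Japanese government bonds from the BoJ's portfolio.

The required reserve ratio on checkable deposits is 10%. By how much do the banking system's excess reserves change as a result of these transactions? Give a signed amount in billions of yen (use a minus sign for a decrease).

Government spending ¥173 billion: reserves +¥173B, deposits +¥173B.
OMO sale (to banks) ¥36 billion: reserves −¥36B, deposits 0.
Asset sale (to non-banks) ¥418 billion: reserves −¥418B, deposits −¥418B.
Totals: Δreserves = −¥281B, Δdeposits = −¥245B.
Δrequired reserves = 10% × −¥245B = −¥24.5B.
Δexcess reserves = Δreserves − Δrequired = −¥281B − (−¥24.5B) = -¥256.5 billion.

-¥256.5 billion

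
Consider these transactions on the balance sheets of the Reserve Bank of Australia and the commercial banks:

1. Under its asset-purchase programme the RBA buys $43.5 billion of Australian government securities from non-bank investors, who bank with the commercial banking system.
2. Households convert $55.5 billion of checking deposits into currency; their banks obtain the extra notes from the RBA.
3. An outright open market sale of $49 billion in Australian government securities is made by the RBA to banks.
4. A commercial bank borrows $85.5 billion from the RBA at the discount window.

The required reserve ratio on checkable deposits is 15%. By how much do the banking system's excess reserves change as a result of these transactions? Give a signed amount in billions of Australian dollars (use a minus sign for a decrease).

+$26.3 billion

Asset purchase (from non-banks) $43.5 billion: reserves +$43.5B, deposits +$43.5B.
Currency withdrawal $55.5 billion: reserves −$55.5B, deposits −$55.5B.
OMO sale (to banks) $49 billion: reserves −$49B, deposits 0.
Discount-window loan $85.5 billion: reserves +$85.5B, deposits 0.
Totals: Δreserves = +$24.5B, Δdeposits = −$12B.
Δrequired reserves = 15% × −$12B = −$1.8B.
Δexcess reserves = Δreserves − Δrequired = +$24.5B − (−$1.8B) = +$26.3 billion.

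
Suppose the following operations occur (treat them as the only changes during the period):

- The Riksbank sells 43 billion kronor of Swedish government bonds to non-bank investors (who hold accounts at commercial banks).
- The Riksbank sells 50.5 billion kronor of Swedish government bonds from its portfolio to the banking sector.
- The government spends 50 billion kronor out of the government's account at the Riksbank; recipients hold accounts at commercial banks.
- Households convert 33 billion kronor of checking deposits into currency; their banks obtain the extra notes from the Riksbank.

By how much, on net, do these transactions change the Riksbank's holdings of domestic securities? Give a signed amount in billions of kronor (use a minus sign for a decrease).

Asset sale (to non-banks) 43 billion kronor: securities removed from the Riksbank's portfolio → −43B.
OMO sale (to banks) 50.5 billion kronor: securities removed from the Riksbank's portfolio → −50.5B.
Government spending 50 billion kronor: the Riksbank's securities portfolio is untouched → 0.
Currency withdrawal 33 billion kronor: the Riksbank's securities portfolio is untouched → 0.
Net: −43 − 50.5 + 0 + 0 = -93.5 billion.

-93.5 billion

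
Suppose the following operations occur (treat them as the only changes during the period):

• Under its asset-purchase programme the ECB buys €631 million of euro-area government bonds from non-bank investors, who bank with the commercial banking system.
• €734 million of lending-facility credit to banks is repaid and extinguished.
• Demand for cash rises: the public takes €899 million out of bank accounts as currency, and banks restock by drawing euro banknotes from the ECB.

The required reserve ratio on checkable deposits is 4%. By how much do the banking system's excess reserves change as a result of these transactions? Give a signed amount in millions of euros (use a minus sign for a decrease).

Asset purchase (from non-banks) €631 million: reserves +€631M, deposits +€631M.
Discount-window repayment €734 million: reserves −€734M, deposits 0.
Currency withdrawal €899 million: reserves −€899M, deposits −€899M.
Totals: Δreserves = −€1002M, Δdeposits = −€268M.
Δrequired reserves = 4% × −€268M = −€10.72M.
Δexcess reserves = Δreserves − Δrequired = −€1002M − (−€10.72M) = -€991.28 million.

-€991.28 million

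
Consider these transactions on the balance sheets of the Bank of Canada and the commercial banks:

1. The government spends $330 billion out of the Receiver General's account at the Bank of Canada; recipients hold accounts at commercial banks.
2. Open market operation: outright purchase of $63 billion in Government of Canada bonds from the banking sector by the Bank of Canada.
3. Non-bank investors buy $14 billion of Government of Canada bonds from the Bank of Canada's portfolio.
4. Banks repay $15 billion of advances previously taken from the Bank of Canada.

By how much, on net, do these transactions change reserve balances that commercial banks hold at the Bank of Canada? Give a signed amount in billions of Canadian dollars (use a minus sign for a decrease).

Government spending $330 billion: government payments flow into bank reserve accounts → +$330B.
OMO purchase (from banks) $63 billion: the Bank of Canada pays by crediting reserve accounts → +$63B.
Asset sale (to non-banks) $14 billion: the non-bank buyers' banks settle from reserves → −$14B.
Discount-window repayment $15 billion: repayment is debited from reserves → −$15B.
Net: 330 + 63 − 14 − 15 = +$364 billion.

+$364 billion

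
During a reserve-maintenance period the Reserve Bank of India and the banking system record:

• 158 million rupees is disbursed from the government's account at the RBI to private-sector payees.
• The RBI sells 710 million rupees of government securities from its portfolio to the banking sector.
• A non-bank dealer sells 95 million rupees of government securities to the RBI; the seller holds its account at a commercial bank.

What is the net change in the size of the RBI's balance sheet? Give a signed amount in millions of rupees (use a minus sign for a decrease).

Government spending 158 million rupees: only the composition of liabilities changes → 0.
OMO sale (to banks) 710 million rupees: an RBI asset is shed → −710M.
Asset purchase (from non-banks) 95 million rupees: an RBI asset is acquired → +95M.
Net: 0 − 710 + 95 = -615 million.

-615 million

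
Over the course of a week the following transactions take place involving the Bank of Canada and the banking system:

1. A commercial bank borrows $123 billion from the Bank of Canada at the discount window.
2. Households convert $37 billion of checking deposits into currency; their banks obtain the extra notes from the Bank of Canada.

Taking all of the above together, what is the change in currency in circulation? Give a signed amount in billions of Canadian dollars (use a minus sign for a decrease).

Discount-window loan $123 billion: no currency enters or leaves circulation → 0.
Currency withdrawal $37 billion: notes leave the central bank → +$37B.
Net: 0 + 37 = +$37 billion.

+$37 billion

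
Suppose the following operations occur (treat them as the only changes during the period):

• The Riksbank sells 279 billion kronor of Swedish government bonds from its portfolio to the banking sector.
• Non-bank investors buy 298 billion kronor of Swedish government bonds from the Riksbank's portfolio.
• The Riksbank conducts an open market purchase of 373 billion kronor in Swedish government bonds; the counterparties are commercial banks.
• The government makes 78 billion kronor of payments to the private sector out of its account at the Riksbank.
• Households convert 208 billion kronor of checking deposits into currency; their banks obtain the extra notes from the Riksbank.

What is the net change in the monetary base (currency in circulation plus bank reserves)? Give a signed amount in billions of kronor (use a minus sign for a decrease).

Riksbank balance sheet:
  Assets:      Securities −204B
  Liabilities: Bank reserves −334B, Currency in circulation +208B, Government deposits −78B
Commercial banking system:
  Assets:      Reserves at CB −334B, Securities −94B
  Liabilities: Checkable deposits −428B
Monetary base = currency + reserves: +208B + (−334B) = -126 billion.

-126 billion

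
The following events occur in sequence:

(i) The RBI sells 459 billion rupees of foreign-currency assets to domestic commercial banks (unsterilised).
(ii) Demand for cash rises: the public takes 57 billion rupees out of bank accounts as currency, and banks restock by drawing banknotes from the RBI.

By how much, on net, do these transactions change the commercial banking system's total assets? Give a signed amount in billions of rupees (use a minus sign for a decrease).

FX sale 459 billion rupees: just an asset swap on bank balance sheets → 0.
Currency withdrawal 57 billion rupees: bank balance sheets shrink → −57B.
Net: 0 − 57 = -57 billion.

-57 billion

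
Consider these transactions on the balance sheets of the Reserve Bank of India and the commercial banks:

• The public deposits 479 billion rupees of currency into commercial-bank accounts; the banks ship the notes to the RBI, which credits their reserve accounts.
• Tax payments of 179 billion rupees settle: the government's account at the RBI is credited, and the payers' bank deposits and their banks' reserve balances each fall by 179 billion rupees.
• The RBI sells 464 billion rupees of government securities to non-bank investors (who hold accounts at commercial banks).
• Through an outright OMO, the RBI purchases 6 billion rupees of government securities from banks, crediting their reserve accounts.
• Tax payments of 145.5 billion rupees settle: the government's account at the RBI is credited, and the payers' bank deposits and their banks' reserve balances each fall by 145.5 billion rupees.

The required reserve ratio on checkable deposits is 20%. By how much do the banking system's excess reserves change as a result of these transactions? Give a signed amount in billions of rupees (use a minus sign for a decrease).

-241.6 billion

Currency deposit 479 billion rupees: reserves +479B, deposits +479B.
Government account inflow 179 billion rupees: reserves −179B, deposits −179B.
Asset sale (to non-banks) 464 billion rupees: reserves −464B, deposits −464B.
OMO purchase (from banks) 6 billion rupees: reserves +6B, deposits 0.
Government account inflow 145.5 billion rupees: reserves −145.5B, deposits −145.5B.
Totals: Δreserves = −303.5B, Δdeposits = −309.5B.
Δrequired reserves = 20% × −309.5B = −61.9B.
Δexcess reserves = Δreserves − Δrequired = −303.5B − (−61.9B) = -241.6 billion.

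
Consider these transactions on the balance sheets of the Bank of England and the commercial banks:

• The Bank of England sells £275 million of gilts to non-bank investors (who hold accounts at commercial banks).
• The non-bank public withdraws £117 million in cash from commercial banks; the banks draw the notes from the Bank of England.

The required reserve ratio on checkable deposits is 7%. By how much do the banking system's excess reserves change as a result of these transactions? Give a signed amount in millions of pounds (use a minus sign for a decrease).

-£364.56 million

Asset sale (to non-banks) £275 million: reserves −£275M, deposits −£275M.
Currency withdrawal £117 million: reserves −£117M, deposits −£117M.
Totals: Δreserves = −£392M, Δdeposits = −£392M.
Δrequired reserves = 7% × −£392M = −£27.44M.
Δexcess reserves = Δreserves − Δrequired = −£392M − (−£27.44M) = -£364.56 million.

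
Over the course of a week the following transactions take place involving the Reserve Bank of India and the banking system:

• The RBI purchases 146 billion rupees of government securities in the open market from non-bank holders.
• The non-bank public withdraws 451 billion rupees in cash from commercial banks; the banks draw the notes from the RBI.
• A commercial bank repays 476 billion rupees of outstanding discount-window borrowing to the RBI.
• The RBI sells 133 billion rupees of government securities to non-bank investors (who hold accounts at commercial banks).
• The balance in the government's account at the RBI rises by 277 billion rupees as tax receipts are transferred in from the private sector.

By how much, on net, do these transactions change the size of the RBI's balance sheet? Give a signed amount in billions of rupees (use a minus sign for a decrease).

Asset purchase (from non-banks) 146 billion rupees: an RBI asset is acquired → +146B.
Currency withdrawal 451 billion rupees: only the composition of liabilities changes → 0.
Discount-window repayment 476 billion rupees: an RBI asset is shed → −476B.
Asset sale (to non-banks) 133 billion rupees: an RBI asset is shed → −133B.
Government account inflow 277 billion rupees: only the composition of liabilities changes → 0.
Net: 146 + 0 − 476 − 133 + 0 = -463 billion.

-463 billion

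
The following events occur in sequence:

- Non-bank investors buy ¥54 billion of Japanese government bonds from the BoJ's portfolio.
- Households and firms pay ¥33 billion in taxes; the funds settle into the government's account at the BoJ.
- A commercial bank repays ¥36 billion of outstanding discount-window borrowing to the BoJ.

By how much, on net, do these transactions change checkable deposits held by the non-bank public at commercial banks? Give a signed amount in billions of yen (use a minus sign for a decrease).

-¥87 billion

Asset sale (to non-banks) ¥54 billion: non-bank counterparties' bank balances fall → −¥54B.
Government account inflow ¥33 billion: non-bank counterparties' bank balances fall → −¥33B.
Discount-window repayment ¥36 billion: the counterparty is a bank, so public deposits are unchanged → 0.
Net: −54 − 33 + 0 = -¥87 billion.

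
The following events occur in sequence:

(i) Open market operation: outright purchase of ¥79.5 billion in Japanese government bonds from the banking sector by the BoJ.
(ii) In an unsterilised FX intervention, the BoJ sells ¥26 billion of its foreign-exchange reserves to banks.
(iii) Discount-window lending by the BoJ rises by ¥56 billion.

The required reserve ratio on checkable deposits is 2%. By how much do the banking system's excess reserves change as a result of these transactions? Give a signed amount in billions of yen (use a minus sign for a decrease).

OMO purchase (from banks) ¥79.5 billion: reserves +¥79.5B, deposits 0.
FX sale ¥26 billion: reserves −¥26B, deposits 0.
Discount-window loan ¥56 billion: reserves +¥56B, deposits 0.
Totals: Δreserves = +¥109.5B, Δdeposits = 0.
Δrequired reserves = 2% × 0 = 0.
Δexcess reserves = Δreserves − Δrequired = +¥109.5B − (0) = +¥109.5 billion.

+¥109.5 billion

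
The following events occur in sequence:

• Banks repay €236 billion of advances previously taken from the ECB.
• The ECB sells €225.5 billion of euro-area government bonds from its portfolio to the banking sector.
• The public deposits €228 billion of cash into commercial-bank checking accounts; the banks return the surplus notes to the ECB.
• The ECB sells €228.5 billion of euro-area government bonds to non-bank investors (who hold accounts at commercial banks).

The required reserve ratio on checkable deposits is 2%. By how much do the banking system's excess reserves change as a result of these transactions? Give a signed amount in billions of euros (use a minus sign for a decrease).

-€461.99 billion

Discount-window repayment €236 billion: reserves −€236B, deposits 0.
OMO sale (to banks) €225.5 billion: reserves −€225.5B, deposits 0.
Currency deposit €228 billion: reserves +€228B, deposits +€228B.
Asset sale (to non-banks) €228.5 billion: reserves −€228.5B, deposits −€228.5B.
Totals: Δreserves = −€462B, Δdeposits = −€0.5B.
Δrequired reserves = 2% × −€0.5B = −€0.01B.
Δexcess reserves = Δreserves − Δrequired = −€462B − (−€0.01B) = -€461.99 billion.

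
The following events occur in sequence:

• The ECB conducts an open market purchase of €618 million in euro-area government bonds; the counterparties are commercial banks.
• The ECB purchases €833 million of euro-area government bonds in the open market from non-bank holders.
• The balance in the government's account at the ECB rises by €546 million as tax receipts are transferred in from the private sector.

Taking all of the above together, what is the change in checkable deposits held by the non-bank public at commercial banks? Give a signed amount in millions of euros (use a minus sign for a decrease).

+€287 million

OMO purchase (from banks) €618 million: the counterparty is a bank, so public deposits are unchanged → 0.
Asset purchase (from non-banks) €833 million: non-bank counterparties' bank balances rise → +€833M.
Government account inflow €546 million: non-bank counterparties' bank balances fall → −€546M.
Net: 0 + 833 − 546 = +€287 million.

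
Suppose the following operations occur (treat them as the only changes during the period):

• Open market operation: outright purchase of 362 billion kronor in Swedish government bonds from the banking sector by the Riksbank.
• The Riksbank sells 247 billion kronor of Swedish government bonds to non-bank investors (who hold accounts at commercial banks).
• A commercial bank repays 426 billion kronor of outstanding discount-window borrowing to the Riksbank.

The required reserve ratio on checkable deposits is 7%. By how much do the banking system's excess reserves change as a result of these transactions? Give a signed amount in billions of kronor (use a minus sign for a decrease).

OMO purchase (from banks) 362 billion kronor: reserves +362B, deposits 0.
Asset sale (to non-banks) 247 billion kronor: reserves −247B, deposits −247B.
Discount-window repayment 426 billion kronor: reserves −426B, deposits 0.
Totals: Δreserves = −311B, Δdeposits = −247B.
Δrequired reserves = 7% × −247B = −17.29B.
Δexcess reserves = Δreserves − Δrequired = −311B − (−17.29B) = -293.71 billion.

-293.71 billion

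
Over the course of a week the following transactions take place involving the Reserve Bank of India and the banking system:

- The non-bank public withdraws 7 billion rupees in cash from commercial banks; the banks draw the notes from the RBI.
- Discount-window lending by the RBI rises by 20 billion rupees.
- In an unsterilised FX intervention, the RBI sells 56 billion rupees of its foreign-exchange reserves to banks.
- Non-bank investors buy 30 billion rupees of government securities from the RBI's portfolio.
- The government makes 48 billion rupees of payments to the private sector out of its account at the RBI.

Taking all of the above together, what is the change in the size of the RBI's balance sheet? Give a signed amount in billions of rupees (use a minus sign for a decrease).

-66 billion

Currency withdrawal 7 billion rupees: only the composition of liabilities changes → 0.
Discount-window loan 20 billion rupees: an RBI asset is acquired → +20B.
FX sale 56 billion rupees: an RBI asset is shed → −56B.
Asset sale (to non-banks) 30 billion rupees: an RBI asset is shed → −30B.
Government spending 48 billion rupees: only the composition of liabilities changes → 0.
Net: 0 + 20 − 56 − 30 + 0 = -66 billion.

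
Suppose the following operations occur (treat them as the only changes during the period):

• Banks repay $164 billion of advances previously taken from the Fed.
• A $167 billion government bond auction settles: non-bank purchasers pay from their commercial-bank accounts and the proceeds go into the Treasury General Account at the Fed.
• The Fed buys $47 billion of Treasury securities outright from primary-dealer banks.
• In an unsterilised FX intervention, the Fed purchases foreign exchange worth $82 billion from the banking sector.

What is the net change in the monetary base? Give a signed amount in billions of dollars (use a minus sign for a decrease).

-$202 billion

Fed balance sheet:
  Assets:      Securities +$47B, Loans to banks −$164B, Foreign assets +$82B
  Liabilities: Bank reserves −$202B, Government deposits +$167B
Monetary base = currency + reserves: 0 + (−$202B) = -$202 billion.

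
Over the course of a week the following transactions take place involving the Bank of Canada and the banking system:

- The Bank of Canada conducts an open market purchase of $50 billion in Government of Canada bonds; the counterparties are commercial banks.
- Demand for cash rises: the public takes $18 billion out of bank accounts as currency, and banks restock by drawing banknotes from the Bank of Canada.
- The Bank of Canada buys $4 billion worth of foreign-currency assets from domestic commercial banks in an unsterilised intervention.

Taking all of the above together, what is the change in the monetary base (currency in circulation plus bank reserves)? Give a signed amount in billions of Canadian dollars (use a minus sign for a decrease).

+$54 billion

OMO purchase (from banks) $50 billion: Bank of Canada balance sheet expands → +$50B.
Currency withdrawal $18 billion: just a shift between currency and reserves — both are base money → 0.
FX purchase $4 billion: Bank of Canada balance sheet expands → +$4B.
Net: 50 + 0 + 4 = +$54 billion.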